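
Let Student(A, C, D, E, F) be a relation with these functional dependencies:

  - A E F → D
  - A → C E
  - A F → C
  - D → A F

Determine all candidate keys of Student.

D, AF

{D}⁺: D→AF adds A, F; A→CE adds C, E → {A, C, D, E, F}.
{A, F}⁺: A→CE adds C, E; AEF→D adds D → {A, C, D, E, F}. Minimal: {F}⁺ = {F}; {A}⁺ = {A, C, E} — none reach the full schema.
Any other superkey contains one of these as a subset, so there are no further candidate keys.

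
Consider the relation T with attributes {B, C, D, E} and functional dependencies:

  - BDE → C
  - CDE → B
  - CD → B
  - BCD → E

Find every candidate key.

Attribute D never appears on the right-hand side of any dependency, so D must belong to every candidate key.
{D}⁺ = {D}, which is not all of the schema, so we must add further attributes.
{C, D}⁺: CD→B adds B; BCD→E adds E → {B, C, D, E}.
{B, D, E}⁺: BDE→C adds C → {B, C, D, E}.

{C, D}; {B, D, E}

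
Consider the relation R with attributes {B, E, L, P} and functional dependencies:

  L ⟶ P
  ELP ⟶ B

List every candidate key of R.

{E, L}⁺: L→P adds P; ELP→B adds B → {B, E, L, P}. Minimal: {L}⁺ = {L, P}; {E}⁺ = {E} — none reach the full schema.

EL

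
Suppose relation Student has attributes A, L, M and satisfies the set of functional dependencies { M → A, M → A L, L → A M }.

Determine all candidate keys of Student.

{L}⁺: L→AM adds A, M → {A, L, M}.
{M}⁺: M→A adds A; M→AL adds L → {A, L, M}.
Any other superkey contains one of these as a subset, so there are no further candidate keys.

L, M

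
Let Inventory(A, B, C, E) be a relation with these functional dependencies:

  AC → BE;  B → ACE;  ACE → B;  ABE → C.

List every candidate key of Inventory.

(B), (A, C)

{B}⁺: B→ACE adds A, C, E → {A, B, C, E}.
{A, C}⁺: AC→BE adds B, E → {A, B, C, E}. Minimal: {C}⁺ = {C}; {A}⁺ = {A} — none reach the full schema.
Any other superkey contains one of these as a subset, so there are no further candidate keys.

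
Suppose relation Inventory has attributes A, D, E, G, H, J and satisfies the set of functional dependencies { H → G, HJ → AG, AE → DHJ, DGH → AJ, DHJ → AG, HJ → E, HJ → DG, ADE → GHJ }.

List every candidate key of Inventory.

{A, E}⁺: AE→DHJ adds D, H, J; DHJ→AG adds G → {A, D, E, G, H, J}. Minimal: {E}⁺ = {E}; {A}⁺ = {A} — none reach the full schema.
{D, H}⁺: H→G adds G; DGH→AJ adds A, J; HJ→E adds E → {A, D, E, G, H, J}. Minimal: {H}⁺ = {G, H}; {D}⁺ = {D} — none reach the full schema.
{H, J}⁺: H→G adds G; HJ→AG adds A; HJ→E adds E; HJ→DG adds D → {A, D, E, G, H, J}. Minimal: {J}⁺ = {J}; {H}⁺ = {G, H} — none reach the full schema.
Any other superkey contains one of these as a subset, so there are no further candidate keys.

{A, E}, {D, H}, {H, J}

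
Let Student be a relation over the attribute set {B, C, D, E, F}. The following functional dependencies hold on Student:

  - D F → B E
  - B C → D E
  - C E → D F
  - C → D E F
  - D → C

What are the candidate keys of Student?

(C), (D)

{C}⁺: C→DEF adds D, E, F; DF→BE adds B → {B, C, D, E, F}.
{D}⁺: D→C adds C; C→DEF adds E, F; DF→BE adds B → {B, C, D, E, F}.
Any other superkey contains one of these as a subset, so there are no further candidate keys.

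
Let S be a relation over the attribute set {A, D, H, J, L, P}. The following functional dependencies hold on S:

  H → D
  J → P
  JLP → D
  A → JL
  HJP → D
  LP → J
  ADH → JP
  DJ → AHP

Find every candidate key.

{A}⁺: A→JL adds J, L; J→P adds P; JLP→D adds D; DJ→AHP adds H → {A, D, H, J, L, P}.
{D, J}⁺: J→P adds P; DJ→AHP adds A, H; A→JL adds L → {A, D, H, J, L, P}.
{H, J}⁺: H→D adds D; J→P adds P; DJ→AHP adds A; A→JL adds L → {A, D, H, J, L, P}.
{J, L}⁺: J→P adds P; JLP→D adds D; DJ→AHP adds A, H → {A, D, H, J, L, P}.
{L, P}⁺: LP→J adds J; JLP→D adds D; DJ→AHP adds A, H → {A, D, H, J, L, P}.
Any other superkey contains one of these as a subset, so there are no further candidate keys.

{A}; {D, J}; {H, J}; {J, L}; {L, P}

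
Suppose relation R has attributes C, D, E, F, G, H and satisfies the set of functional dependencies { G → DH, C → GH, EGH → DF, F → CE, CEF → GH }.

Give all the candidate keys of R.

{F}⁺: F→CE adds C, E; CEF→GH adds G, H; G→DH adds D → {C, D, E, F, G, H}.
{C, E}⁺: C→GH adds G, H; EGH→DF adds D, F → {C, D, E, F, G, H}. Minimal: {E}⁺ = {E}; {C}⁺ = {C, D, G, H} — none reach the full schema.
{E, G}⁺: G→DH adds D, H; EGH→DF adds F; F→CE adds C → {C, D, E, F, G, H}. Minimal: {G}⁺ = {D, G, H}; {E}⁺ = {E} — none reach the full schema.

(F), (C, E), (E, G)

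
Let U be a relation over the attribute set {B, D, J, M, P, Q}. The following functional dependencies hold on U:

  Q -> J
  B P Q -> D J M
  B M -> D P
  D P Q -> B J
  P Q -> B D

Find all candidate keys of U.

Attribute Q never appears on the right-hand side of any dependency, so Q must belong to every candidate key.
{Q}⁺ = {J, Q}, which is not all of the schema, so we must add further attributes.
{P, Q}⁺: Q→J adds J; PQ→BD adds B, D; BPQ→DJM adds M → {B, D, J, M, P, Q}. Minimal: {Q}⁺ = {J, Q}; {P}⁺ = {P} — none reach the full schema.
{B, M, Q}⁺: Q→J adds J; BM→DP adds D, P → {B, D, J, M, P, Q}. Minimal: {M, Q}⁺ = {J, M, Q}; {B, Q}⁺ = {B, J, Q}; {B, M}⁺ = {B, D, M, P} — none reach the full schema.
Any other superkey contains one of these as a subset, so there are no further candidate keys.

{P, Q}, {B, M, Q}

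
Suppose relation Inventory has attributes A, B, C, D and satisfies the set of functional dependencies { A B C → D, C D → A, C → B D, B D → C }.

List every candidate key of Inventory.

{C}, {B, D}

{C}⁺: C→BD adds B, D; CD→A adds A → {A, B, C, D}.
{B, D}⁺: BD→C adds C; CD→A adds A → {A, B, C, D}. Minimal: {D}⁺ = {D}; {B}⁺ = {B} — none reach the full schema.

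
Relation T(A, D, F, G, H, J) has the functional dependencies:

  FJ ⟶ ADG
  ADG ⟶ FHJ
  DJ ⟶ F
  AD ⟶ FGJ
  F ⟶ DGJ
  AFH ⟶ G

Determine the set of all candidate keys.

(F); (A, D); (D, J)

{F}⁺: F→DGJ adds D, G, J; FJ→ADG adds A; ADG→FHJ adds H → {A, D, F, G, H, J}.
{A, D}⁺: AD→FGJ adds F, G, J; ADG→FHJ adds H → {A, D, F, G, H, J}.
{D, J}⁺: DJ→F adds F; F→DGJ adds G; FJ→ADG adds A; ADG→FHJ adds H → {A, D, F, G, H, J}.
Any other superkey contains one of these as a subset, so there are no further candidate keys.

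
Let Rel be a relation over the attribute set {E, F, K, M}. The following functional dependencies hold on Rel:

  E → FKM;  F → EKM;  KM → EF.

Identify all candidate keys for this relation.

{E}⁺: E→FKM adds F, K, M → {E, F, K, M}.
{F}⁺: F→EKM adds E, K, M → {E, F, K, M}.
{K, M}⁺: KM→EF adds E, F → {E, F, K, M}.
Any other superkey contains one of these as a subset, so there are no further candidate keys.

E; F; KM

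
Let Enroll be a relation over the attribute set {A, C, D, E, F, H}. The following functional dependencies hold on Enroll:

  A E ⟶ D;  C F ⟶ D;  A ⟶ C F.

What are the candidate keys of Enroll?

AEH

Attributes A, E, H never appear on any right-hand side, so every candidate key must contain {A, E, H}.
{A, E, H}⁺ = {A, C, D, E, F, H}, which is all of the schema, so {A, E, H} is the only candidate key.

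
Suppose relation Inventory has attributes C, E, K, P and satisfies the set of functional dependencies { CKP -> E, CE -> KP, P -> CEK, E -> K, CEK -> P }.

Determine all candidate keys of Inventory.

{P}⁺: P→CEK adds C, E, K → {C, E, K, P}.
{C, E}⁺: CE→KP adds K, P → {C, E, K, P}.
Any other superkey contains one of these as a subset, so there are no further candidate keys.

{P}, {C, E}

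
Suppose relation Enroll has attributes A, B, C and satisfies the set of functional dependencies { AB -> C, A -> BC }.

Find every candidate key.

A

Attribute A never appears on the right-hand side of any dependency, so A must belong to every candidate key.
{A}⁺ = {A, B, C}, which is all of the schema, so {A} is the only candidate key.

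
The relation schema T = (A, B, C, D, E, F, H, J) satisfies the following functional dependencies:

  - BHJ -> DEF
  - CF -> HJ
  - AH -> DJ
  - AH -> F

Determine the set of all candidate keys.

(A, B, C, F), (A, B, C, H)

Attributes A, B, C never appear on any right-hand side, so every candidate key must contain {A, B, C}.
{A, B, C}⁺ = {A, B, C}, which is not all of the schema, so we must add further attributes.
{A, B, C, F}⁺: CF→HJ adds H, J; AH→DJ adds D; BHJ→DEF adds E → {A, B, C, D, E, F, H, J}. Minimal: {B, C, F}⁺ = {B, C, D, E, F, H, J}; {A, C, F}⁺ = {A, C, D, F, H, J}; {A, B, F}⁺ = {A, B, F}; … — none reach the full schema.
{A, B, C, H}⁺: AH→DJ adds D, J; AH→F adds F; BHJ→DEF adds E → {A, B, C, D, E, F, H, J}. Minimal: {B, C, H}⁺ = {B, C, H}; {A, C, H}⁺ = {A, C, D, F, H, J}; {A, B, H}⁺ = {A, B, D, E, F, H, J}; … — none reach the full schema.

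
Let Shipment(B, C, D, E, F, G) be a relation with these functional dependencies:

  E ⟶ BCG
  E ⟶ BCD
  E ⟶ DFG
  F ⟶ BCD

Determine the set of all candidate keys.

Attribute E never appears on the right-hand side of any dependency, so E must belong to every candidate key.
{E}⁺ = {B, C, D, E, F, G}, which is all of the schema, so {E} is the only candidate key.

{E}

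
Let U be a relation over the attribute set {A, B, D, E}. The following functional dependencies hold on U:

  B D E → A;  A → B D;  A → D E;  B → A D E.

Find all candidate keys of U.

{A}⁺: A→BD adds B, D; A→DE adds E → {A, B, D, E}.
{B}⁺: B→ADE adds A, D, E → {A, B, D, E}.

A, B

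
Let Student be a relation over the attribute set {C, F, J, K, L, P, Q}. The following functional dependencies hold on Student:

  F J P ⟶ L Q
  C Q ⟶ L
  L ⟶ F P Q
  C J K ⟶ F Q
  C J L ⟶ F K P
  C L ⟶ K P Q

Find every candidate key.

(C, J, K), (C, J, L), (C, J, Q), (C, F, J, P)

Attributes C, J never appear on any right-hand side, so every candidate key must contain {C, J}.
{C, J}⁺ = {C, J}, which is not all of the schema, so we must add further attributes.
{C, J, K}⁺: CJK→FQ adds F, Q; CQ→L adds L; L→FPQ adds P → {C, F, J, K, L, P, Q}. Minimal: {J, K}⁺ = {J, K}; {C, K}⁺ = {C, K}; {C, J}⁺ = {C, J} — none reach the full schema.
{C, J, L}⁺: L→FPQ adds F, P, Q; CJL→FKP adds K → {C, F, J, K, L, P, Q}. Minimal: {J, L}⁺ = {F, J, L, P, Q}; {C, L}⁺ = {C, F, K, L, P, Q}; {C, J}⁺ = {C, J} — none reach the full schema.
{C, J, Q}⁺: CQ→L adds L; L→FPQ adds F, P; CJL→FKP adds K → {C, F, J, K, L, P, Q}. Minimal: {J, Q}⁺ = {J, Q}; {C, Q}⁺ = {C, F, K, L, P, Q}; {C, J}⁺ = {C, J} — none reach the full schema.
{C, F, J, P}⁺: FJP→LQ adds L, Q; CJL→FKP adds K → {C, F, J, K, L, P, Q}. Minimal: {F, J, P}⁺ = {F, J, L, P, Q}; {C, J, P}⁺ = {C, J, P}; {C, F, P}⁺ = {C, F, P}; … — none reach the full schema.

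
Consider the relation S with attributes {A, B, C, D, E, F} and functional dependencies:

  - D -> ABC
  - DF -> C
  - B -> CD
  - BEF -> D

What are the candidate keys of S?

BEF, DEF

Attributes E, F never appear on any right-hand side, so every candidate key must contain {E, F}.
{E, F}⁺ = {E, F}, which is not all of the schema, so we must add further attributes.
{B, E, F}⁺: B→CD adds C, D; D→ABC adds A → {A, B, C, D, E, F}. Minimal: {E, F}⁺ = {E, F}; {B, F}⁺ = {A, B, C, D, F}; {B, E}⁺ = {A, B, C, D, E} — none reach the full schema.
{D, E, F}⁺: D→ABC adds A, B, C → {A, B, C, D, E, F}. Minimal: {E, F}⁺ = {E, F}; {D, F}⁺ = {A, B, C, D, F}; {D, E}⁺ = {A, B, C, D, E} — none reach the full schema.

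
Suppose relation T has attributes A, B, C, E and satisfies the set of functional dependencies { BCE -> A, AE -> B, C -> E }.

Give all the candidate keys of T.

Attribute C never appears on the right-hand side of any dependency, so C must belong to every candidate key.
{C}⁺ = {C, E}, which is not all of the schema, so we must add further attributes.
{A, C}⁺: C→E adds E; AE→B adds B → {A, B, C, E}. Minimal: {C}⁺ = {C, E}; {A}⁺ = {A} — none reach the full schema.
{B, C}⁺: C→E adds E; BCE→A adds A → {A, B, C, E}. Minimal: {C}⁺ = {C, E}; {B}⁺ = {B} — none reach the full schema.

(A, C); (B, C)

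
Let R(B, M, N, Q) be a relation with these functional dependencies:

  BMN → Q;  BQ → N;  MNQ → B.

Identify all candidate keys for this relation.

Attribute M never appears on the right-hand side of any dependency, so M must belong to every candidate key.
{M}⁺ = {M}, which is not all of the schema, so we must add further attributes.
{B, M, N}⁺: BMN→Q adds Q → {B, M, N, Q}. Minimal: {M, N}⁺ = {M, N}; {B, N}⁺ = {B, N}; {B, M}⁺ = {B, M} — none reach the full schema.
{B, M, Q}⁺: BQ→N adds N → {B, M, N, Q}. Minimal: {M, Q}⁺ = {M, Q}; {B, Q}⁺ = {B, N, Q}; {B, M}⁺ = {B, M} — none reach the full schema.
{M, N, Q}⁺: MNQ→B adds B → {B, M, N, Q}. Minimal: {N, Q}⁺ = {N, Q}; {M, Q}⁺ = {M, Q}; {M, N}⁺ = {M, N} — none reach the full schema.

BMN, BMQ, MNQ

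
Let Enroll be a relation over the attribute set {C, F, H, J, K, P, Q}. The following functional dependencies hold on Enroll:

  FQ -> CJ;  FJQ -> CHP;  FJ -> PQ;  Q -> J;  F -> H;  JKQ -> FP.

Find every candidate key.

Attribute K never appears on the right-hand side of any dependency, so K must belong to every candidate key.
{K}⁺ = {K}, which is not all of the schema, so we must add further attributes.
{K, Q}⁺: Q→J adds J; JKQ→FP adds F, P; FQ→CJ adds C; FJQ→CHP adds H → {C, F, H, J, K, P, Q}. Minimal: {Q}⁺ = {J, Q}; {K}⁺ = {K} — none reach the full schema.
{F, J, K}⁺: FJ→PQ adds P, Q; F→H adds H; FQ→CJ adds C → {C, F, H, J, K, P, Q}. Minimal: {J, K}⁺ = {J, K}; {F, K}⁺ = {F, H, K}; {F, J}⁺ = {C, F, H, J, P, Q} — none reach the full schema.

{K, Q}, {F, J, K}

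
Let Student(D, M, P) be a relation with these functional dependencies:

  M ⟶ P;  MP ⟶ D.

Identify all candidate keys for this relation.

Attribute M never appears on the right-hand side of any dependency, so M must belong to every candidate key.
{M}⁺ = {D, M, P}, which is all of the schema, so {M} is the only candidate key.

{M}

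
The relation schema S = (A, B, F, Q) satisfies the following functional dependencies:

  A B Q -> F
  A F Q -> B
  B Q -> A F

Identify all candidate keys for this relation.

Attribute Q never appears on the right-hand side of any dependency, so Q must belong to every candidate key.
{Q}⁺ = {Q}, which is not all of the schema, so we must add further attributes.
{B, Q}⁺: BQ→AF adds A, F → {A, B, F, Q}. Minimal: {Q}⁺ = {Q}; {B}⁺ = {B} — none reach the full schema.
{A, F, Q}⁺: AFQ→B adds B → {A, B, F, Q}. Minimal: {F, Q}⁺ = {F, Q}; {A, Q}⁺ = {A, Q}; {A, F}⁺ = {A, F} — none reach the full schema.
Any other superkey contains one of these as a subset, so there are no further candidate keys.

{B, Q}, {A, F, Q}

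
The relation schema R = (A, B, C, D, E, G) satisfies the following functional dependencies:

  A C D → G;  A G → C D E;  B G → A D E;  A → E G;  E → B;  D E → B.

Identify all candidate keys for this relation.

A, BG, EG

{A}⁺: A→EG adds E, G; E→B adds B; AG→CDE adds C, D → {A, B, C, D, E, G}.
{B, G}⁺: BG→ADE adds A, D, E; AG→CDE adds C → {A, B, C, D, E, G}. Minimal: {G}⁺ = {G}; {B}⁺ = {B} — none reach the full schema.
{E, G}⁺: E→B adds B; BG→ADE adds A, D; AG→CDE adds C → {A, B, C, D, E, G}. Minimal: {G}⁺ = {G}; {E}⁺ = {B, E} — none reach the full schema.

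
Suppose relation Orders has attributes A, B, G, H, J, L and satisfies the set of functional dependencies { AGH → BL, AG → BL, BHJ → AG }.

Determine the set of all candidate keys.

BHJ; AGHJ

Attributes H, J never appear on any right-hand side, so every candidate key must contain {H, J}.
{H, J}⁺ = {H, J}, which is not all of the schema, so we must add further attributes.
{B, H, J}⁺: BHJ→AG adds A, G; AGH→BL adds L → {A, B, G, H, J, L}. Minimal: {H, J}⁺ = {H, J}; {B, J}⁺ = {B, J}; {B, H}⁺ = {B, H} — none reach the full schema.
{A, G, H, J}⁺: AGH→BL adds B, L → {A, B, G, H, J, L}. Minimal: {G, H, J}⁺ = {G, H, J}; {A, H, J}⁺ = {A, H, J}; {A, G, J}⁺ = {A, B, G, J, L}; … — none reach the full schema.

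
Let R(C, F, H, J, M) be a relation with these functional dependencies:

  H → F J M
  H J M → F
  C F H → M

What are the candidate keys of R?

{C, H}

{C, H}⁺: H→FJM adds F, J, M → {C, F, H, J, M}.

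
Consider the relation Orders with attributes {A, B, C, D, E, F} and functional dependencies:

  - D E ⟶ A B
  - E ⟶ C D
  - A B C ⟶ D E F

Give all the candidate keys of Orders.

{E}⁺: E→CD adds C, D; DE→AB adds A, B; ABC→DEF adds F → {A, B, C, D, E, F}.
{A, B, C}⁺: ABC→DEF adds D, E, F → {A, B, C, D, E, F}.
Any other superkey contains one of these as a subset, so there are no further candidate keys.

{E}, {A, B, C}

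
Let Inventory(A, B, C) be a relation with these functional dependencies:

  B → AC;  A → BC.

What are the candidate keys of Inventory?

{A}⁺: A→BC adds B, C → {A, B, C}.
{B}⁺: B→AC adds A, C → {A, B, C}.

{A}; {B}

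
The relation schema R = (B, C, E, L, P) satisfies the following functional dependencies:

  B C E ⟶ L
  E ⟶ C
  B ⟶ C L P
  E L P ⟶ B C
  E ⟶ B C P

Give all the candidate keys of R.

{E}

Attribute E never appears on the right-hand side of any dependency, so E must belong to every candidate key.
{E}⁺ = {B, C, E, L, P}, which is all of the schema, so {E} is the only candidate key.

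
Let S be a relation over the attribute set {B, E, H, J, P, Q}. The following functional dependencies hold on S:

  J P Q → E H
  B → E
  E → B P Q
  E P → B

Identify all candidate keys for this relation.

{B, J}; {E, J}; {J, P, Q}

Attribute J never appears on the right-hand side of any dependency, so J must belong to every candidate key.
{J}⁺ = {J}, which is not all of the schema, so we must add further attributes.
{B, J}⁺: B→E adds E; E→BPQ adds P, Q; JPQ→EH adds H → {B, E, H, J, P, Q}. Minimal: {J}⁺ = {J}; {B}⁺ = {B, E, P, Q} — none reach the full schema.
{E, J}⁺: E→BPQ adds B, P, Q; JPQ→EH adds H → {B, E, H, J, P, Q}. Minimal: {J}⁺ = {J}; {E}⁺ = {B, E, P, Q} — none reach the full schema.
{J, P, Q}⁺: JPQ→EH adds E, H; E→BPQ adds B → {B, E, H, J, P, Q}. Minimal: {P, Q}⁺ = {P, Q}; {J, Q}⁺ = {J, Q}; {J, P}⁺ = {J, P} — none reach the full schema.
Any other superkey contains one of these as a subset, so there are no further candidate keys.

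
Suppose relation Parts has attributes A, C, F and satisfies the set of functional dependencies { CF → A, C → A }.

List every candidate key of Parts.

{C, F}

Attributes C, F never appear on any right-hand side, so every candidate key must contain {C, F}.
{C, F}⁺ = {A, C, F}, which is all of the schema, so {C, F} is the only candidate key.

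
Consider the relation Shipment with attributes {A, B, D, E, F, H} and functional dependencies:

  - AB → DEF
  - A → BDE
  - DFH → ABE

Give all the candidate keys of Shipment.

{A, H}⁺: A→BDE adds B, D, E; AB→DEF adds F → {A, B, D, E, F, H}.
{D, F, H}⁺: DFH→ABE adds A, B, E → {A, B, D, E, F, H}.

AH, DFH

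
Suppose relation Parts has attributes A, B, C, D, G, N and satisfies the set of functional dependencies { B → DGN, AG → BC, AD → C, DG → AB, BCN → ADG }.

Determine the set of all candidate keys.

{B}⁺: B→DGN adds D, G, N; DG→AB adds A; AG→BC adds C → {A, B, C, D, G, N}.
{A, G}⁺: AG→BC adds B, C; B→DGN adds D, N → {A, B, C, D, G, N}. Minimal: {G}⁺ = {G}; {A}⁺ = {A} — none reach the full schema.
{D, G}⁺: DG→AB adds A, B; B→DGN adds N; AG→BC adds C → {A, B, C, D, G, N}. Minimal: {G}⁺ = {G}; {D}⁺ = {D} — none reach the full schema.
Any other superkey contains one of these as a subset, so there are no further candidate keys.

B; AG; DG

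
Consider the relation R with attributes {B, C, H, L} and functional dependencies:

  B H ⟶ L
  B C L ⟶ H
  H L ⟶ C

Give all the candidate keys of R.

{B, H}, {B, C, L}

{B, H}⁺: BH→L adds L; HL→C adds C → {B, C, H, L}. Minimal: {H}⁺ = {H}; {B}⁺ = {B} — none reach the full schema.
{B, C, L}⁺: BCL→H adds H → {B, C, H, L}. Minimal: {C, L}⁺ = {C, L}; {B, L}⁺ = {B, L}; {B, C}⁺ = {B, C} — none reach the full schema.
Any other superkey contains one of these as a subset, so there are no further candidate keys.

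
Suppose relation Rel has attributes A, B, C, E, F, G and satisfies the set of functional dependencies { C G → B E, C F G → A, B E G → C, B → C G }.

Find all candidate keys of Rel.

BF, CFG

Attribute F never appears on the right-hand side of any dependency, so F must belong to every candidate key.
{F}⁺ = {F}, which is not all of the schema, so we must add further attributes.
{B, F}⁺: B→CG adds C, G; CG→BE adds E; CFG→A adds A → {A, B, C, E, F, G}. Minimal: {F}⁺ = {F}; {B}⁺ = {B, C, E, G} — none reach the full schema.
{C, F, G}⁺: CG→BE adds B, E; CFG→A adds A → {A, B, C, E, F, G}. Minimal: {F, G}⁺ = {F, G}; {C, G}⁺ = {B, C, E, G}; {C, F}⁺ = {C, F} — none reach the full schema.
Any other superkey contains one of these as a subset, so there are no further candidate keys.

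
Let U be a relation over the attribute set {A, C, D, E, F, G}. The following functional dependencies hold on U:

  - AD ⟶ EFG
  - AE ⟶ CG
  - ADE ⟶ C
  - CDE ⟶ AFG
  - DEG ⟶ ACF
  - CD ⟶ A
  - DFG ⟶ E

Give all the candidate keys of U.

(A, D); (C, D); (D, E, G); (D, F, G)

Attribute D never appears on the right-hand side of any dependency, so D must belong to every candidate key.
{D}⁺ = {D}, which is not all of the schema, so we must add further attributes.
{A, D}⁺: AD→EFG adds E, F, G; AE→CG adds C → {A, C, D, E, F, G}. Minimal: {D}⁺ = {D}; {A}⁺ = {A} — none reach the full schema.
{C, D}⁺: CD→A adds A; AD→EFG adds E, F, G → {A, C, D, E, F, G}. Minimal: {D}⁺ = {D}; {C}⁺ = {C} — none reach the full schema.
{D, E, G}⁺: DEG→ACF adds A, C, F → {A, C, D, E, F, G}. Minimal: {E, G}⁺ = {E, G}; {D, G}⁺ = {D, G}; {D, E}⁺ = {D, E} — none reach the full schema.
{D, F, G}⁺: DFG→E adds E; DEG→ACF adds A, C → {A, C, D, E, F, G}. Minimal: {F, G}⁺ = {F, G}; {D, G}⁺ = {D, G}; {D, F}⁺ = {D, F} — none reach the full schema.
Any other superkey contains one of these as a subset, so there are no further candidate keys.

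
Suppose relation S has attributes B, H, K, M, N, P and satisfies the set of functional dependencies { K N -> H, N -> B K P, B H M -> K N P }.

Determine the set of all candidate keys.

{M, N}, {B, H, M}

Attribute M never appears on the right-hand side of any dependency, so M must belong to every candidate key.
{M}⁺ = {M}, which is not all of the schema, so we must add further attributes.
{M, N}⁺: N→BKP adds B, K, P; KN→H adds H → {B, H, K, M, N, P}.
{B, H, M}⁺: BHM→KNP adds K, N, P → {B, H, K, M, N, P}.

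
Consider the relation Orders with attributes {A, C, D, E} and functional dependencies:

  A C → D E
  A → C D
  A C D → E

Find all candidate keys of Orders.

{A}

{A}⁺: A→CD adds C, D; ACD→E adds E → {A, C, D, E}.
No other minimal superkey exists.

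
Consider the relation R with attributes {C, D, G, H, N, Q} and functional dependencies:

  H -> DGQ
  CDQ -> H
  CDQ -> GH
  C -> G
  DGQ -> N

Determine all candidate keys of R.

Attribute C never appears on the right-hand side of any dependency, so C must belong to every candidate key.
{C}⁺ = {C, G}, which is not all of the schema, so we must add further attributes.
{C, H}⁺: H→DGQ adds D, G, Q; DGQ→N adds N → {C, D, G, H, N, Q}.
{C, D, Q}⁺: CDQ→H adds H; CDQ→GH adds G; DGQ→N adds N → {C, D, G, H, N, Q}.
Any other superkey contains one of these as a subset, so there are no further candidate keys.

{C, H}; {C, D, Q}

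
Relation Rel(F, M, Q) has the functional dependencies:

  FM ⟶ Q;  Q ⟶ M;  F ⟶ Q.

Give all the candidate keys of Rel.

Attribute F never appears on the right-hand side of any dependency, so F must belong to every candidate key.
{F}⁺ = {F, M, Q}, which is all of the schema, so {F} is the only candidate key.

F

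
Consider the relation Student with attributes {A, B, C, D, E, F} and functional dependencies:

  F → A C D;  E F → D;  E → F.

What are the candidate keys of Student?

{B, E}

Attributes B, E never appear on any right-hand side, so every candidate key must contain {B, E}.
{B, E}⁺ = {A, B, C, D, E, F}, which is all of the schema, so {B, E} is the only candidate key.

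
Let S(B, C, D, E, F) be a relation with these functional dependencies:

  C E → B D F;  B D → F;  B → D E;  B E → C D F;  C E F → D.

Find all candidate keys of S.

{B}⁺: B→DE adds D, E; BE→CDF adds C, F → {B, C, D, E, F}.
{C, E}⁺: CE→BDF adds B, D, F → {B, C, D, E, F}. Minimal: {E}⁺ = {E}; {C}⁺ = {C} — none reach the full schema.
Any other superkey contains one of these as a subset, so there are no further candidate keys.

B; CE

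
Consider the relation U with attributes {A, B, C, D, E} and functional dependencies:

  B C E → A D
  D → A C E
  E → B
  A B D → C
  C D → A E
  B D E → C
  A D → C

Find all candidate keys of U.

{D}; {C, E}

{D}⁺: D→ACE adds A, C, E; E→B adds B → {A, B, C, D, E}.
{C, E}⁺: E→B adds B; BCE→AD adds A, D → {A, B, C, D, E}. Minimal: {E}⁺ = {B, E}; {C}⁺ = {C} — none reach the full schema.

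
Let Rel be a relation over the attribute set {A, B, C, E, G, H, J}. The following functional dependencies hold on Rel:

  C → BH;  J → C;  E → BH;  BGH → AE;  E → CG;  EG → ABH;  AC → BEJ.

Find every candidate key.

{E}⁺: E→BH adds B, H; E→CG adds C, G; EG→ABH adds A; AC→BEJ adds J → {A, B, C, E, G, H, J}.
{A, C}⁺: C→BH adds B, H; AC→BEJ adds E, J; E→CG adds G → {A, B, C, E, G, H, J}.
{A, J}⁺: J→C adds C; AC→BEJ adds B, E; C→BH adds H; E→CG adds G → {A, B, C, E, G, H, J}.
{C, G}⁺: C→BH adds B, H; BGH→AE adds A, E; AC→BEJ adds J → {A, B, C, E, G, H, J}.
{G, J}⁺: J→C adds C; C→BH adds B, H; BGH→AE adds A, E → {A, B, C, E, G, H, J}.
{B, G, H}⁺: BGH→AE adds A, E; E→CG adds C; AC→BEJ adds J → {A, B, C, E, G, H, J}.
Any other superkey contains one of these as a subset, so there are no further candidate keys.

E, AC, AJ, CG, GJ, BGH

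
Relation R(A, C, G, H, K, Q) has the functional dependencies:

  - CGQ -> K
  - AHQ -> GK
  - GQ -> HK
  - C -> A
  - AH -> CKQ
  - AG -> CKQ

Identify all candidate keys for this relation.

{A, G}; {A, H}; {C, G}; {C, H}

{A, G}⁺: AG→CKQ adds C, K, Q; GQ→HK adds H → {A, C, G, H, K, Q}. Minimal: {G}⁺ = {G}; {A}⁺ = {A} — none reach the full schema.
{A, H}⁺: AH→CKQ adds C, K, Q; AHQ→GK adds G → {A, C, G, H, K, Q}. Minimal: {H}⁺ = {H}; {A}⁺ = {A} — none reach the full schema.
{C, G}⁺: C→A adds A; AG→CKQ adds K, Q; GQ→HK adds H → {A, C, G, H, K, Q}. Minimal: {G}⁺ = {G}; {C}⁺ = {A, C} — none reach the full schema.
{C, H}⁺: C→A adds A; AH→CKQ adds K, Q; AHQ→GK adds G → {A, C, G, H, K, Q}. Minimal: {H}⁺ = {H}; {C}⁺ = {A, C} — none reach the full schema.
Any other superkey contains one of these as a subset, so there are no further candidate keys.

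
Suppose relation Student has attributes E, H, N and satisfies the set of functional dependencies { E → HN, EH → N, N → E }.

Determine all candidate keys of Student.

(E), (N)

{E}⁺: E→HN adds H, N → {E, H, N}.
{N}⁺: N→E adds E; E→HN adds H → {E, H, N}.
Any other superkey contains one of these as a subset, so there are no further candidate keys.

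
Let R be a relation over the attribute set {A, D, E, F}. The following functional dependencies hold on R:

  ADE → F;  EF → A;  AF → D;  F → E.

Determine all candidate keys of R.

{F}⁺: F→E adds E; EF→A adds A; AF→D adds D → {A, D, E, F}.
{A, D, E}⁺: ADE→F adds F → {A, D, E, F}. Minimal: {D, E}⁺ = {D, E}; {A, E}⁺ = {A, E}; {A, D}⁺ = {A, D} — none reach the full schema.

F, ADE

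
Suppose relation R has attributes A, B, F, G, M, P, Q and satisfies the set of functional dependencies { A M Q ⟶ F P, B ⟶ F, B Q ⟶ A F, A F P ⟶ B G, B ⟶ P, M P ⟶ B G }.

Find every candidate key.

AMQ, BMQ, MPQ

Attributes M, Q never appear on any right-hand side, so every candidate key must contain {M, Q}.
{M, Q}⁺ = {M, Q}, which is not all of the schema, so we must add further attributes.
{A, M, Q}⁺: AMQ→FP adds F, P; AFP→BG adds B, G → {A, B, F, G, M, P, Q}.
{B, M, Q}⁺: B→F adds F; BQ→AF adds A; B→P adds P; MP→BG adds G → {A, B, F, G, M, P, Q}.
{M, P, Q}⁺: MP→BG adds B, G; B→F adds F; BQ→AF adds A → {A, B, F, G, M, P, Q}.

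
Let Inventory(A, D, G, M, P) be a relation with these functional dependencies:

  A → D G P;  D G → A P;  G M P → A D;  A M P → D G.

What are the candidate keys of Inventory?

Attribute M never appears on the right-hand side of any dependency, so M must belong to every candidate key.
{M}⁺ = {M}, which is not all of the schema, so we must add further attributes.
{A, M}⁺: A→DGP adds D, G, P → {A, D, G, M, P}.
{D, G, M}⁺: DG→AP adds A, P → {A, D, G, M, P}.
{G, M, P}⁺: GMP→AD adds A, D → {A, D, G, M, P}.

{A, M}, {D, G, M}, {G, M, P}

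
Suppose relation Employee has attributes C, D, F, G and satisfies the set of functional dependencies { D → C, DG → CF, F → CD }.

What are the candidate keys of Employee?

Attribute G never appears on the right-hand side of any dependency, so G must belong to every candidate key.
{G}⁺ = {G}, which is not all of the schema, so we must add further attributes.
{D, G}⁺: D→C adds C; DG→CF adds F → {C, D, F, G}. Minimal: {G}⁺ = {G}; {D}⁺ = {C, D} — none reach the full schema.
{F, G}⁺: F→CD adds C, D → {C, D, F, G}. Minimal: {G}⁺ = {G}; {F}⁺ = {C, D, F} — none reach the full schema.

{D, G}, {F, G}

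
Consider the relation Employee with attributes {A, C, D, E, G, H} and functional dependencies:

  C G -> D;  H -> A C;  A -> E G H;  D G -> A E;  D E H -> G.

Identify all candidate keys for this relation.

{A}⁺: A→EGH adds E, G, H; H→AC adds C; CG→D adds D → {A, C, D, E, G, H}.
{H}⁺: H→AC adds A, C; A→EGH adds E, G; CG→D adds D → {A, C, D, E, G, H}.
{C, G}⁺: CG→D adds D; DG→AE adds A, E; A→EGH adds H → {A, C, D, E, G, H}.
{D, G}⁺: DG→AE adds A, E; A→EGH adds H; H→AC adds C → {A, C, D, E, G, H}.
Any other superkey contains one of these as a subset, so there are no further candidate keys.

(A), (H), (C, G), (D, G)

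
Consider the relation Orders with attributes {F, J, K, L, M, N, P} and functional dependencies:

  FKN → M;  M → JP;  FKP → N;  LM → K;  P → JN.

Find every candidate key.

Attributes F, L never appear on any right-hand side, so every candidate key must contain {F, L}.
{F, L}⁺ = {F, L}, which is not all of the schema, so we must add further attributes.
{F, L, M}⁺: M→JP adds J, P; LM→K adds K; P→JN adds N → {F, J, K, L, M, N, P}.
{F, K, L, N}⁺: FKN→M adds M; M→JP adds J, P → {F, J, K, L, M, N, P}.
{F, K, L, P}⁺: FKP→N adds N; P→JN adds J; FKN→M adds M → {F, J, K, L, M, N, P}.

FLM, FKLN, FKLP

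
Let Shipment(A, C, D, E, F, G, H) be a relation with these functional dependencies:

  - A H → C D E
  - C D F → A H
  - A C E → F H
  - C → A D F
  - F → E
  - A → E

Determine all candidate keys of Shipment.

{C, G}, {A, G, H}

Attribute G never appears on the right-hand side of any dependency, so G must belong to every candidate key.
{G}⁺ = {G}, which is not all of the schema, so we must add further attributes.
{C, G}⁺: C→ADF adds A, D, F; F→E adds E; CDF→AH adds H → {A, C, D, E, F, G, H}. Minimal: {G}⁺ = {G}; {C}⁺ = {A, C, D, E, F, H} — none reach the full schema.
{A, G, H}⁺: AH→CDE adds C, D, E; ACE→FH adds F → {A, C, D, E, F, G, H}. Minimal: {G, H}⁺ = {G, H}; {A, H}⁺ = {A, C, D, E, F, H}; {A, G}⁺ = {A, E, G} — none reach the full schema.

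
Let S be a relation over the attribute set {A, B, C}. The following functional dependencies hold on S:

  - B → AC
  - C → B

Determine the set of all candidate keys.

{B}, {C}

{B}⁺: B→AC adds A, C → {A, B, C}.
{C}⁺: C→B adds B; B→AC adds A → {A, B, C}.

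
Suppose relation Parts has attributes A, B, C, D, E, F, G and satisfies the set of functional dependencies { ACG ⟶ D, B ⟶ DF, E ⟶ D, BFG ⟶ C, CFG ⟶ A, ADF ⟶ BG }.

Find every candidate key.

Attribute E never appears on the right-hand side of any dependency, so E must belong to every candidate key.
{E}⁺ = {D, E}, which is not all of the schema, so we must add further attributes.
{A, B, E}⁺: B→DF adds D, F; ADF→BG adds G; BFG→C adds C → {A, B, C, D, E, F, G}. Minimal: {B, E}⁺ = {B, D, E, F}; {A, E}⁺ = {A, D, E}; {A, B}⁺ = {A, B, C, D, F, G} — none reach the full schema.
{A, E, F}⁺: E→D adds D; ADF→BG adds B, G; BFG→C adds C → {A, B, C, D, E, F, G}. Minimal: {E, F}⁺ = {D, E, F}; {A, F}⁺ = {A, F}; {A, E}⁺ = {A, D, E} — none reach the full schema.
{B, E, G}⁺: B→DF adds D, F; BFG→C adds C; CFG→A adds A → {A, B, C, D, E, F, G}. Minimal: {E, G}⁺ = {D, E, G}; {B, G}⁺ = {A, B, C, D, F, G}; {B, E}⁺ = {B, D, E, F} — none reach the full schema.
{C, E, F, G}⁺: E→D adds D; CFG→A adds A; ADF→BG adds B → {A, B, C, D, E, F, G}. Minimal: {E, F, G}⁺ = {D, E, F, G}; {C, F, G}⁺ = {A, B, C, D, F, G}; {C, E, G}⁺ = {C, D, E, G}; … — none reach the full schema.
Any other superkey contains one of these as a subset, so there are no further candidate keys.

(A, B, E); (A, E, F); (B, E, G); (C, E, F, G)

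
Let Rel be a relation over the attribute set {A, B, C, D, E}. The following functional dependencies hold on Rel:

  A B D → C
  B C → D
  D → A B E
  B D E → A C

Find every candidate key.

{D}⁺: D→ABE adds A, B, E; BDE→AC adds C → {A, B, C, D, E}.
{B, C}⁺: BC→D adds D; D→ABE adds A, E → {A, B, C, D, E}. Minimal: {C}⁺ = {C}; {B}⁺ = {B} — none reach the full schema.

{D}, {B, C}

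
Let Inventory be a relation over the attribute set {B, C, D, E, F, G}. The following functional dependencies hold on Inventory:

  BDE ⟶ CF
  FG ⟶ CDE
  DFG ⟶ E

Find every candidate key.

BFG, BDEG

{B, F, G}⁺: FG→CDE adds C, D, E → {B, C, D, E, F, G}. Minimal: {F, G}⁺ = {C, D, E, F, G}; {B, G}⁺ = {B, G}; {B, F}⁺ = {B, F} — none reach the full schema.
{B, D, E, G}⁺: BDE→CF adds C, F → {B, C, D, E, F, G}. Minimal: {D, E, G}⁺ = {D, E, G}; {B, E, G}⁺ = {B, E, G}; {B, D, G}⁺ = {B, D, G}; … — none reach the full schema.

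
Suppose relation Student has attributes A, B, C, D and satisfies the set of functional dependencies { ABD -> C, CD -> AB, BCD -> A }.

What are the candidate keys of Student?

Attribute D never appears on the right-hand side of any dependency, so D must belong to every candidate key.
{D}⁺ = {D}, which is not all of the schema, so we must add further attributes.
{C, D}⁺: CD→AB adds A, B → {A, B, C, D}. Minimal: {D}⁺ = {D}; {C}⁺ = {C} — none reach the full schema.
{A, B, D}⁺: ABD→C adds C → {A, B, C, D}. Minimal: {B, D}⁺ = {B, D}; {A, D}⁺ = {A, D}; {A, B}⁺ = {A, B} — none reach the full schema.

{C, D}, {A, B, D}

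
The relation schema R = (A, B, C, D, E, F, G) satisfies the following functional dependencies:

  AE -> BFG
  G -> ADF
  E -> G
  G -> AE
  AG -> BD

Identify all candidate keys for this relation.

(C, E), (C, G)

Attribute C never appears on the right-hand side of any dependency, so C must belong to every candidate key.
{C}⁺ = {C}, which is not all of the schema, so we must add further attributes.
{C, E}⁺: E→G adds G; G→AE adds A; AG→BD adds B, D; AE→BFG adds F → {A, B, C, D, E, F, G}.
{C, G}⁺: G→ADF adds A, D, F; G→AE adds E; AG→BD adds B → {A, B, C, D, E, F, G}.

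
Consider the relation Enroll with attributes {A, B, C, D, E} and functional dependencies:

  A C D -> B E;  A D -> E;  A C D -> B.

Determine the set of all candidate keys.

Attributes A, C, D never appear on any right-hand side, so every candidate key must contain {A, C, D}.
{A, C, D}⁺ = {A, B, C, D, E}, which is all of the schema, so {A, C, D} is the only candidate key.

ACD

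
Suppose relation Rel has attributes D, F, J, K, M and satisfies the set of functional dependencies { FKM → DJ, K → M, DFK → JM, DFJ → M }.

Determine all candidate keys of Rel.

{F, K}

Attributes F, K never appear on any right-hand side, so every candidate key must contain {F, K}.
{F, K}⁺ = {D, F, J, K, M}, which is all of the schema, so {F, K} is the only candidate key.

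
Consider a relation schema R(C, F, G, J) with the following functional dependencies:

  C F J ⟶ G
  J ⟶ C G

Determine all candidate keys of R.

Attributes F, J never appear on any right-hand side, so every candidate key must contain {F, J}.
{F, J}⁺ = {C, F, G, J}, which is all of the schema, so {F, J} is the only candidate key.

{F, J}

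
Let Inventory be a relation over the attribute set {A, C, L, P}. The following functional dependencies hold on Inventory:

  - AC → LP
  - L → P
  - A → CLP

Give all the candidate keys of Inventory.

Attribute A never appears on the right-hand side of any dependency, so A must belong to every candidate key.
{A}⁺ = {A, C, L, P}, which is all of the schema, so {A} is the only candidate key.

A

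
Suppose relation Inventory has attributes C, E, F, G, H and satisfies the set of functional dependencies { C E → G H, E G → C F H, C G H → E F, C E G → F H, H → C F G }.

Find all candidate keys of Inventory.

H, CE, EG

{H}⁺: H→CFG adds C, F, G; CGH→EF adds E → {C, E, F, G, H}.
{C, E}⁺: CE→GH adds G, H; EG→CFH adds F → {C, E, F, G, H}. Minimal: {E}⁺ = {E}; {C}⁺ = {C} — none reach the full schema.
{E, G}⁺: EG→CFH adds C, F, H → {C, E, F, G, H}. Minimal: {G}⁺ = {G}; {E}⁺ = {E} — none reach the full schema.
Any other superkey contains one of these as a subset, so there are no further candidate keys.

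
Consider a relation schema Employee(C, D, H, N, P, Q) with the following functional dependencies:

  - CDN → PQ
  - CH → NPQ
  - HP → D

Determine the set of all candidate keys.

Attributes C, H never appear on any right-hand side, so every candidate key must contain {C, H}.
{C, H}⁺ = {C, D, H, N, P, Q}, which is all of the schema, so {C, H} is the only candidate key.

CH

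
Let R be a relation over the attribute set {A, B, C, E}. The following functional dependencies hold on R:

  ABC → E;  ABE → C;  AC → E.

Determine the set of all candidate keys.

Attributes A, B never appear on any right-hand side, so every candidate key must contain {A, B}.
{A, B}⁺ = {A, B}, which is not all of the schema, so we must add further attributes.
{A, B, C}⁺: ABC→E adds E → {A, B, C, E}.
{A, B, E}⁺: ABE→C adds C → {A, B, C, E}.

{A, B, C}; {A, B, E}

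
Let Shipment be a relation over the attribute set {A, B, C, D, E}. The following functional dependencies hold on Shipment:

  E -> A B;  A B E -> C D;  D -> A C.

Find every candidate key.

Attribute E never appears on the right-hand side of any dependency, so E must belong to every candidate key.
{E}⁺ = {A, B, C, D, E}, which is all of the schema, so {E} is the only candidate key.

(E)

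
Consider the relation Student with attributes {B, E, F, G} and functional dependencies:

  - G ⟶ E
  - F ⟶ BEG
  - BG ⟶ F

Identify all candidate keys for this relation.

{F}⁺: F→BEG adds B, E, G → {B, E, F, G}.
{B, G}⁺: G→E adds E; BG→F adds F → {B, E, F, G}. Minimal: {G}⁺ = {E, G}; {B}⁺ = {B} — none reach the full schema.

(F), (B, G)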